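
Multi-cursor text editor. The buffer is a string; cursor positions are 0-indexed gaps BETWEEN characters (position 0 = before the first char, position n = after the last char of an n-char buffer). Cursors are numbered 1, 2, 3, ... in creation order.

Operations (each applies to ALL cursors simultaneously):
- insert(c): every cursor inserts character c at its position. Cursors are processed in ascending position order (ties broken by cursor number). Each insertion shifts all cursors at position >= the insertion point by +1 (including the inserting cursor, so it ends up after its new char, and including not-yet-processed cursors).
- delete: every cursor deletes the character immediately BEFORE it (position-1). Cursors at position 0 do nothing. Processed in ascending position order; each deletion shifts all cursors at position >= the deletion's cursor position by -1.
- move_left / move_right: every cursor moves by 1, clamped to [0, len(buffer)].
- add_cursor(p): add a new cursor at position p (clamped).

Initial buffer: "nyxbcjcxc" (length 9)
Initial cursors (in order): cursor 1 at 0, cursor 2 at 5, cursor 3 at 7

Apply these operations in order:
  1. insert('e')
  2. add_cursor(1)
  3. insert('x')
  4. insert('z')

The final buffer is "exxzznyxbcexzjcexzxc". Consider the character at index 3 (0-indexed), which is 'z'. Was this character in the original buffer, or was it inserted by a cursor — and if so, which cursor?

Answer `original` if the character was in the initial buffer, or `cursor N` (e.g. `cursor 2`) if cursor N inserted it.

After op 1 (insert('e')): buffer="enyxbcejcexc" (len 12), cursors c1@1 c2@7 c3@10, authorship 1.....2..3..
After op 2 (add_cursor(1)): buffer="enyxbcejcexc" (len 12), cursors c1@1 c4@1 c2@7 c3@10, authorship 1.....2..3..
After op 3 (insert('x')): buffer="exxnyxbcexjcexxc" (len 16), cursors c1@3 c4@3 c2@10 c3@14, authorship 114.....22..33..
After op 4 (insert('z')): buffer="exxzznyxbcexzjcexzxc" (len 20), cursors c1@5 c4@5 c2@13 c3@18, authorship 11414.....222..333..
Authorship (.=original, N=cursor N): 1 1 4 1 4 . . . . . 2 2 2 . . 3 3 3 . .
Index 3: author = 1

Answer: cursor 1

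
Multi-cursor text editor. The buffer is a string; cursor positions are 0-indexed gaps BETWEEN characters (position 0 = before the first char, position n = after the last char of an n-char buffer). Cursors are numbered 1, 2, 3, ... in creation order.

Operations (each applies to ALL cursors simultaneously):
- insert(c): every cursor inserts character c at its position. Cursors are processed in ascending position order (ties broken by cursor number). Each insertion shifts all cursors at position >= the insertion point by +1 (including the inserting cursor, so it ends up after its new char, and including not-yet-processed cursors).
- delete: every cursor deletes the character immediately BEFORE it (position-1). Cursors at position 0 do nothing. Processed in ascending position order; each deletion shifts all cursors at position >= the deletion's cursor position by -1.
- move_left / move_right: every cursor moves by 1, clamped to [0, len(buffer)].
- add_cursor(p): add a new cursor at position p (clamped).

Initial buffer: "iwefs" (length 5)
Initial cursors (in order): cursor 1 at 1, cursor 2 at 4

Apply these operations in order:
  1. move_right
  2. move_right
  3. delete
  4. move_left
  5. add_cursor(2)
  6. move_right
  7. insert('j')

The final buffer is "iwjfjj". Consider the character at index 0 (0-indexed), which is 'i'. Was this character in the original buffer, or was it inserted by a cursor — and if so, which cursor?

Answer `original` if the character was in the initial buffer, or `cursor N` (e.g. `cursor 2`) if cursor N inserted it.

After op 1 (move_right): buffer="iwefs" (len 5), cursors c1@2 c2@5, authorship .....
After op 2 (move_right): buffer="iwefs" (len 5), cursors c1@3 c2@5, authorship .....
After op 3 (delete): buffer="iwf" (len 3), cursors c1@2 c2@3, authorship ...
After op 4 (move_left): buffer="iwf" (len 3), cursors c1@1 c2@2, authorship ...
After op 5 (add_cursor(2)): buffer="iwf" (len 3), cursors c1@1 c2@2 c3@2, authorship ...
After op 6 (move_right): buffer="iwf" (len 3), cursors c1@2 c2@3 c3@3, authorship ...
After op 7 (insert('j')): buffer="iwjfjj" (len 6), cursors c1@3 c2@6 c3@6, authorship ..1.23
Authorship (.=original, N=cursor N): . . 1 . 2 3
Index 0: author = original

Answer: original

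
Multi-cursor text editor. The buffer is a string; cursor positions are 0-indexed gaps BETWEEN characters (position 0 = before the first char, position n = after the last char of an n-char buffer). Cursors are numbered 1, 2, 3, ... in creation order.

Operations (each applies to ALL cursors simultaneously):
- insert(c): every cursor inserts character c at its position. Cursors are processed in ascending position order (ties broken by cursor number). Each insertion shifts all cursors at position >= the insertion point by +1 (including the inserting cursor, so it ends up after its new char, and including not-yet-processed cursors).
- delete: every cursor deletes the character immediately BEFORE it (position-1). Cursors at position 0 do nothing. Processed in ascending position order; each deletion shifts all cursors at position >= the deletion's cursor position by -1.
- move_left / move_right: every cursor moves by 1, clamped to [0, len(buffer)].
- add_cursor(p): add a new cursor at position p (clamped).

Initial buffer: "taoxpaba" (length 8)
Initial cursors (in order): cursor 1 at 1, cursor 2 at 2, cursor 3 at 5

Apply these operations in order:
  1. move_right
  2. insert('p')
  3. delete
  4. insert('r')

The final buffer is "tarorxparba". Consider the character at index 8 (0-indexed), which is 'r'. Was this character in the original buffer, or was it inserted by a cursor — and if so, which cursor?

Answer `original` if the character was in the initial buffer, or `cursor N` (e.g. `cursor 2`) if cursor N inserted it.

After op 1 (move_right): buffer="taoxpaba" (len 8), cursors c1@2 c2@3 c3@6, authorship ........
After op 2 (insert('p')): buffer="tapopxpapba" (len 11), cursors c1@3 c2@5 c3@9, authorship ..1.2...3..
After op 3 (delete): buffer="taoxpaba" (len 8), cursors c1@2 c2@3 c3@6, authorship ........
After op 4 (insert('r')): buffer="tarorxparba" (len 11), cursors c1@3 c2@5 c3@9, authorship ..1.2...3..
Authorship (.=original, N=cursor N): . . 1 . 2 . . . 3 . .
Index 8: author = 3

Answer: cursor 3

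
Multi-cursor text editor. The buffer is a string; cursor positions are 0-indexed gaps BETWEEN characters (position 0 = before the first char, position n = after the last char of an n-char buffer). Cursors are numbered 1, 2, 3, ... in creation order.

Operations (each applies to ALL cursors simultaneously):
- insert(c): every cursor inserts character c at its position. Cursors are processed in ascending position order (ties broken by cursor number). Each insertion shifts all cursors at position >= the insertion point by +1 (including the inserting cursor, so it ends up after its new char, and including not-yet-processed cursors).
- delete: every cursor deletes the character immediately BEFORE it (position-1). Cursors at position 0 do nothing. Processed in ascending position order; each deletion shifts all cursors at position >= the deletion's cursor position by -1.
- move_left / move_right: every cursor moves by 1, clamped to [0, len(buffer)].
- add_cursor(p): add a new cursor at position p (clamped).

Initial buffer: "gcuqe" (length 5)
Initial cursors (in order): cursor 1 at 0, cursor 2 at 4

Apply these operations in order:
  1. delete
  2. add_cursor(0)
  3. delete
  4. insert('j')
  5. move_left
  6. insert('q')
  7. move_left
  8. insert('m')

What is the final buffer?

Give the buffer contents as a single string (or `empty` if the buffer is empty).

Answer: jqmmqjgcmqje

Derivation:
After op 1 (delete): buffer="gcue" (len 4), cursors c1@0 c2@3, authorship ....
After op 2 (add_cursor(0)): buffer="gcue" (len 4), cursors c1@0 c3@0 c2@3, authorship ....
After op 3 (delete): buffer="gce" (len 3), cursors c1@0 c3@0 c2@2, authorship ...
After op 4 (insert('j')): buffer="jjgcje" (len 6), cursors c1@2 c3@2 c2@5, authorship 13..2.
After op 5 (move_left): buffer="jjgcje" (len 6), cursors c1@1 c3@1 c2@4, authorship 13..2.
After op 6 (insert('q')): buffer="jqqjgcqje" (len 9), cursors c1@3 c3@3 c2@7, authorship 1133..22.
After op 7 (move_left): buffer="jqqjgcqje" (len 9), cursors c1@2 c3@2 c2@6, authorship 1133..22.
After op 8 (insert('m')): buffer="jqmmqjgcmqje" (len 12), cursors c1@4 c3@4 c2@9, authorship 111333..222.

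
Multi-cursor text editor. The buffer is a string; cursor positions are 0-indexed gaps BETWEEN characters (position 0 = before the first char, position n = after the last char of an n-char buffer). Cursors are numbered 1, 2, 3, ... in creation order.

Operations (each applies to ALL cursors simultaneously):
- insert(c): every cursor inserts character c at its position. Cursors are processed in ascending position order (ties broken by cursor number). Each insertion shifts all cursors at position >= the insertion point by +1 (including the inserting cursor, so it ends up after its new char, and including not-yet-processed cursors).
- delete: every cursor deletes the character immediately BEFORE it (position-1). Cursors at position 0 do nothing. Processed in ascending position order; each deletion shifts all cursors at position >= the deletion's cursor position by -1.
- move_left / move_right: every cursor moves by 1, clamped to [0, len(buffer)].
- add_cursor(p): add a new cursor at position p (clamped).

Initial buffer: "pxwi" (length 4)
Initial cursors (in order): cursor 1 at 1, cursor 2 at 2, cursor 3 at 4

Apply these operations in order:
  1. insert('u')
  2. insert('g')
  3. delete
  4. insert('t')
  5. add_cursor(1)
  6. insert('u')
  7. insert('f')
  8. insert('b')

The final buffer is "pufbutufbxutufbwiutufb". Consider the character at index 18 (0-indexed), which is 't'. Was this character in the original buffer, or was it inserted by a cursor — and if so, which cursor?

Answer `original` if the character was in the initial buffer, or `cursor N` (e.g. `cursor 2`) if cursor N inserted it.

Answer: cursor 3

Derivation:
After op 1 (insert('u')): buffer="puxuwiu" (len 7), cursors c1@2 c2@4 c3@7, authorship .1.2..3
After op 2 (insert('g')): buffer="pugxugwiug" (len 10), cursors c1@3 c2@6 c3@10, authorship .11.22..33
After op 3 (delete): buffer="puxuwiu" (len 7), cursors c1@2 c2@4 c3@7, authorship .1.2..3
After op 4 (insert('t')): buffer="putxutwiut" (len 10), cursors c1@3 c2@6 c3@10, authorship .11.22..33
After op 5 (add_cursor(1)): buffer="putxutwiut" (len 10), cursors c4@1 c1@3 c2@6 c3@10, authorship .11.22..33
After op 6 (insert('u')): buffer="puutuxutuwiutu" (len 14), cursors c4@2 c1@5 c2@9 c3@14, authorship .4111.222..333
After op 7 (insert('f')): buffer="pufutufxutufwiutuf" (len 18), cursors c4@3 c1@7 c2@12 c3@18, authorship .441111.2222..3333
After op 8 (insert('b')): buffer="pufbutufbxutufbwiutufb" (len 22), cursors c4@4 c1@9 c2@15 c3@22, authorship .44411111.22222..33333
Authorship (.=original, N=cursor N): . 4 4 4 1 1 1 1 1 . 2 2 2 2 2 . . 3 3 3 3 3
Index 18: author = 3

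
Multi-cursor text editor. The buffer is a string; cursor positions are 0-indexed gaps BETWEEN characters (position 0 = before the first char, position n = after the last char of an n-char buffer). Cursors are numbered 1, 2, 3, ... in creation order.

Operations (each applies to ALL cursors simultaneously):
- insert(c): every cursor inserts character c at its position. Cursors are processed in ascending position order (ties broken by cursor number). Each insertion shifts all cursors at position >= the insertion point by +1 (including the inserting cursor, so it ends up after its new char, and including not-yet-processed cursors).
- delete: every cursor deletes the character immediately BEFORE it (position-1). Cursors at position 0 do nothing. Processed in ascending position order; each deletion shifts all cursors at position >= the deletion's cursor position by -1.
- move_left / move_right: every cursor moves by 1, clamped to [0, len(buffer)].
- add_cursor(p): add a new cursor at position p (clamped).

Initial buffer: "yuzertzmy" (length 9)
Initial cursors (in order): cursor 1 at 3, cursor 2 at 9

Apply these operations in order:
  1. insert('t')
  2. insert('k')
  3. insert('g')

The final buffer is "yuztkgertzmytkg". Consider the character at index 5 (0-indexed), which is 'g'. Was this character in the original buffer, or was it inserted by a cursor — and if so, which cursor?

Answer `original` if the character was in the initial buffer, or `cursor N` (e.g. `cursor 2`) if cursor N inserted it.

Answer: cursor 1

Derivation:
After op 1 (insert('t')): buffer="yuztertzmyt" (len 11), cursors c1@4 c2@11, authorship ...1......2
After op 2 (insert('k')): buffer="yuztkertzmytk" (len 13), cursors c1@5 c2@13, authorship ...11......22
After op 3 (insert('g')): buffer="yuztkgertzmytkg" (len 15), cursors c1@6 c2@15, authorship ...111......222
Authorship (.=original, N=cursor N): . . . 1 1 1 . . . . . . 2 2 2
Index 5: author = 1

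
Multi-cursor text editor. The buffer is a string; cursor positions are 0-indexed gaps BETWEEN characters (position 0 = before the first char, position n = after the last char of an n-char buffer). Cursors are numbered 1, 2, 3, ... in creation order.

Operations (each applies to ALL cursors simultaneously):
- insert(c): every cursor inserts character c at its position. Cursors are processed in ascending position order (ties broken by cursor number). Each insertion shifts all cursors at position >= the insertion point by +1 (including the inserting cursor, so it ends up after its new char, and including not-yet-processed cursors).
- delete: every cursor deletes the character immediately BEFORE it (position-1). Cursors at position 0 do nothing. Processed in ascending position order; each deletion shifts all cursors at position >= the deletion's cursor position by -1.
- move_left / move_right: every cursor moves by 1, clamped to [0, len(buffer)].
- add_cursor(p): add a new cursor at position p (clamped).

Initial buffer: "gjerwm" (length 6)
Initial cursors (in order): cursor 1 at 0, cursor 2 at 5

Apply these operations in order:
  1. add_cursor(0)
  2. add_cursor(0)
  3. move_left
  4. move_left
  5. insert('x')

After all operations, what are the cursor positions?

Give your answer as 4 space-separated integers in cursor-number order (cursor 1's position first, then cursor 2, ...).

After op 1 (add_cursor(0)): buffer="gjerwm" (len 6), cursors c1@0 c3@0 c2@5, authorship ......
After op 2 (add_cursor(0)): buffer="gjerwm" (len 6), cursors c1@0 c3@0 c4@0 c2@5, authorship ......
After op 3 (move_left): buffer="gjerwm" (len 6), cursors c1@0 c3@0 c4@0 c2@4, authorship ......
After op 4 (move_left): buffer="gjerwm" (len 6), cursors c1@0 c3@0 c4@0 c2@3, authorship ......
After op 5 (insert('x')): buffer="xxxgjexrwm" (len 10), cursors c1@3 c3@3 c4@3 c2@7, authorship 134...2...

Answer: 3 7 3 3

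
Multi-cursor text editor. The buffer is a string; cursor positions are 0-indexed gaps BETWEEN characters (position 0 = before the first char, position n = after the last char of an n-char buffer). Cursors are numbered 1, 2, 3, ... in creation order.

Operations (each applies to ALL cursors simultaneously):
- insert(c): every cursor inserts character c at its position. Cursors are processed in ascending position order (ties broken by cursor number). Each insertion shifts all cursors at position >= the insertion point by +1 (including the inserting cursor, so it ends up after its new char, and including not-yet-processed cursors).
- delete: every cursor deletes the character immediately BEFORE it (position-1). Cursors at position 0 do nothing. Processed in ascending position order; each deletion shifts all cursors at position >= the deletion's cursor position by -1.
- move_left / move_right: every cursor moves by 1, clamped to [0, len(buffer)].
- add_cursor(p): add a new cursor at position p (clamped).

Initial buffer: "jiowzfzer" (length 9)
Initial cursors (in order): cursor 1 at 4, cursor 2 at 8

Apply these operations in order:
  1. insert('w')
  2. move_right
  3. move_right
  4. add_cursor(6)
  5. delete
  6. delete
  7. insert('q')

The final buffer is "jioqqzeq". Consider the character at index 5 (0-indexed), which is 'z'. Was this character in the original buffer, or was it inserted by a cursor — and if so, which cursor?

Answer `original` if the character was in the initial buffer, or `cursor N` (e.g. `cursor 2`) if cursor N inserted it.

After op 1 (insert('w')): buffer="jiowwzfzewr" (len 11), cursors c1@5 c2@10, authorship ....1....2.
After op 2 (move_right): buffer="jiowwzfzewr" (len 11), cursors c1@6 c2@11, authorship ....1....2.
After op 3 (move_right): buffer="jiowwzfzewr" (len 11), cursors c1@7 c2@11, authorship ....1....2.
After op 4 (add_cursor(6)): buffer="jiowwzfzewr" (len 11), cursors c3@6 c1@7 c2@11, authorship ....1....2.
After op 5 (delete): buffer="jiowwzew" (len 8), cursors c1@5 c3@5 c2@8, authorship ....1..2
After op 6 (delete): buffer="jioze" (len 5), cursors c1@3 c3@3 c2@5, authorship .....
After op 7 (insert('q')): buffer="jioqqzeq" (len 8), cursors c1@5 c3@5 c2@8, authorship ...13..2
Authorship (.=original, N=cursor N): . . . 1 3 . . 2
Index 5: author = original

Answer: original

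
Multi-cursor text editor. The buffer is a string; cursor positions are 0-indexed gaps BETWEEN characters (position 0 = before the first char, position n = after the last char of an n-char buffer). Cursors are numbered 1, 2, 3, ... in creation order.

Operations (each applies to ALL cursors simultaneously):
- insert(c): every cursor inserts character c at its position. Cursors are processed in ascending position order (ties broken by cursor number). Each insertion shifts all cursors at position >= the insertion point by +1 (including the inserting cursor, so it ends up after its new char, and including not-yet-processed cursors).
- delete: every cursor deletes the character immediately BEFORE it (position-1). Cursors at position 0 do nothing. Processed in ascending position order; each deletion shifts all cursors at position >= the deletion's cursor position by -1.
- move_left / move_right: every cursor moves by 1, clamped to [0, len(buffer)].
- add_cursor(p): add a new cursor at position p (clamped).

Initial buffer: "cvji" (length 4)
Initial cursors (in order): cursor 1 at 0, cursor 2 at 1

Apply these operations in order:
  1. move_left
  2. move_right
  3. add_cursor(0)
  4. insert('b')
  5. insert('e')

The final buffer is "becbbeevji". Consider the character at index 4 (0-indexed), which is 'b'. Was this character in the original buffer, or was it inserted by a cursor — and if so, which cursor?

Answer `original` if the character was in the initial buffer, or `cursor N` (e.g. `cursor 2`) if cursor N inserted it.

Answer: cursor 2

Derivation:
After op 1 (move_left): buffer="cvji" (len 4), cursors c1@0 c2@0, authorship ....
After op 2 (move_right): buffer="cvji" (len 4), cursors c1@1 c2@1, authorship ....
After op 3 (add_cursor(0)): buffer="cvji" (len 4), cursors c3@0 c1@1 c2@1, authorship ....
After op 4 (insert('b')): buffer="bcbbvji" (len 7), cursors c3@1 c1@4 c2@4, authorship 3.12...
After op 5 (insert('e')): buffer="becbbeevji" (len 10), cursors c3@2 c1@7 c2@7, authorship 33.1212...
Authorship (.=original, N=cursor N): 3 3 . 1 2 1 2 . . .
Index 4: author = 2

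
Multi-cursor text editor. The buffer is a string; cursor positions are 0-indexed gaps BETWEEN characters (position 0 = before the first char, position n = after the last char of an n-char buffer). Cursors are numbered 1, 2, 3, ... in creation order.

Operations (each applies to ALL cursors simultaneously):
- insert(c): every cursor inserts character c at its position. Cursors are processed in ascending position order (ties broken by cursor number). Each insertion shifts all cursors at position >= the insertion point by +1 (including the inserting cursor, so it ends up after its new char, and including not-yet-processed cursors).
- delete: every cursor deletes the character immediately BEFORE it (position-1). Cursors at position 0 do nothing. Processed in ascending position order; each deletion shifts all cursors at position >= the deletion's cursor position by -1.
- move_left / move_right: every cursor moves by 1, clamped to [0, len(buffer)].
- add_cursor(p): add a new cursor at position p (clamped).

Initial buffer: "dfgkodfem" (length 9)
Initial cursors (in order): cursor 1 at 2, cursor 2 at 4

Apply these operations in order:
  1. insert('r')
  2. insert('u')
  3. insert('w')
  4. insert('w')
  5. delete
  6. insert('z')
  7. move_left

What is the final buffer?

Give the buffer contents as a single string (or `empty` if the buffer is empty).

After op 1 (insert('r')): buffer="dfrgkrodfem" (len 11), cursors c1@3 c2@6, authorship ..1..2.....
After op 2 (insert('u')): buffer="dfrugkruodfem" (len 13), cursors c1@4 c2@8, authorship ..11..22.....
After op 3 (insert('w')): buffer="dfruwgkruwodfem" (len 15), cursors c1@5 c2@10, authorship ..111..222.....
After op 4 (insert('w')): buffer="dfruwwgkruwwodfem" (len 17), cursors c1@6 c2@12, authorship ..1111..2222.....
After op 5 (delete): buffer="dfruwgkruwodfem" (len 15), cursors c1@5 c2@10, authorship ..111..222.....
After op 6 (insert('z')): buffer="dfruwzgkruwzodfem" (len 17), cursors c1@6 c2@12, authorship ..1111..2222.....
After op 7 (move_left): buffer="dfruwzgkruwzodfem" (len 17), cursors c1@5 c2@11, authorship ..1111..2222.....

Answer: dfruwzgkruwzodfem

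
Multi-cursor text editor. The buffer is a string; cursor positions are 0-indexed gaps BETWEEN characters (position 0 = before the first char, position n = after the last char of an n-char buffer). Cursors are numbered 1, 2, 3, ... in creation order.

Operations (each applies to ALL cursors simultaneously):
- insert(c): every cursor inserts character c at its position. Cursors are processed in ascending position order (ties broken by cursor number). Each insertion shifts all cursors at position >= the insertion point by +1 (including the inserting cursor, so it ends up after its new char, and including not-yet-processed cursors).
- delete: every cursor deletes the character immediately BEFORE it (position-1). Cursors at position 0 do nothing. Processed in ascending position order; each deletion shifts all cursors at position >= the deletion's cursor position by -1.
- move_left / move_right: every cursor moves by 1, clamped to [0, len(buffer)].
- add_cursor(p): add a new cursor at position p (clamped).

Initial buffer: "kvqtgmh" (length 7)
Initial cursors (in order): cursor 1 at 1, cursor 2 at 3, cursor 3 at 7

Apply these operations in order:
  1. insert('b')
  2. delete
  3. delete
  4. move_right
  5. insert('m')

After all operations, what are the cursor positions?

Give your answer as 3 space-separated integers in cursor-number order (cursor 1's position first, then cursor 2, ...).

After op 1 (insert('b')): buffer="kbvqbtgmhb" (len 10), cursors c1@2 c2@5 c3@10, authorship .1..2....3
After op 2 (delete): buffer="kvqtgmh" (len 7), cursors c1@1 c2@3 c3@7, authorship .......
After op 3 (delete): buffer="vtgm" (len 4), cursors c1@0 c2@1 c3@4, authorship ....
After op 4 (move_right): buffer="vtgm" (len 4), cursors c1@1 c2@2 c3@4, authorship ....
After op 5 (insert('m')): buffer="vmtmgmm" (len 7), cursors c1@2 c2@4 c3@7, authorship .1.2..3

Answer: 2 4 7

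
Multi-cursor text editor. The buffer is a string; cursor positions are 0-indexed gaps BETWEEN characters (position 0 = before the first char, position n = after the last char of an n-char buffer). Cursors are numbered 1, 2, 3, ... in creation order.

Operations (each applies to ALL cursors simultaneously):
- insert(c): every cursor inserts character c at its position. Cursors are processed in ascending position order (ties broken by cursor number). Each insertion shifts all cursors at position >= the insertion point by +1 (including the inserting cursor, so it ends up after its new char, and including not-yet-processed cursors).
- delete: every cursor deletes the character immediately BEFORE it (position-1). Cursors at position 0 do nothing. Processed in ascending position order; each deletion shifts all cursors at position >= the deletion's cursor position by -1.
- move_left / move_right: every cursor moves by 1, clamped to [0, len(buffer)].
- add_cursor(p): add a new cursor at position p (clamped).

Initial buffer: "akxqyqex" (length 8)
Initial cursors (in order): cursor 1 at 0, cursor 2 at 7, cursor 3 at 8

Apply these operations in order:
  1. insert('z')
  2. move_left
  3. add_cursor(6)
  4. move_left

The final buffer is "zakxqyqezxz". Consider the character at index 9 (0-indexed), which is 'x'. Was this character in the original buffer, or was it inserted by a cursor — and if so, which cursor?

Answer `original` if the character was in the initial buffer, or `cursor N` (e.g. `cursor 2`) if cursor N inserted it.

After op 1 (insert('z')): buffer="zakxqyqezxz" (len 11), cursors c1@1 c2@9 c3@11, authorship 1.......2.3
After op 2 (move_left): buffer="zakxqyqezxz" (len 11), cursors c1@0 c2@8 c3@10, authorship 1.......2.3
After op 3 (add_cursor(6)): buffer="zakxqyqezxz" (len 11), cursors c1@0 c4@6 c2@8 c3@10, authorship 1.......2.3
After op 4 (move_left): buffer="zakxqyqezxz" (len 11), cursors c1@0 c4@5 c2@7 c3@9, authorship 1.......2.3
Authorship (.=original, N=cursor N): 1 . . . . . . . 2 . 3
Index 9: author = original

Answer: original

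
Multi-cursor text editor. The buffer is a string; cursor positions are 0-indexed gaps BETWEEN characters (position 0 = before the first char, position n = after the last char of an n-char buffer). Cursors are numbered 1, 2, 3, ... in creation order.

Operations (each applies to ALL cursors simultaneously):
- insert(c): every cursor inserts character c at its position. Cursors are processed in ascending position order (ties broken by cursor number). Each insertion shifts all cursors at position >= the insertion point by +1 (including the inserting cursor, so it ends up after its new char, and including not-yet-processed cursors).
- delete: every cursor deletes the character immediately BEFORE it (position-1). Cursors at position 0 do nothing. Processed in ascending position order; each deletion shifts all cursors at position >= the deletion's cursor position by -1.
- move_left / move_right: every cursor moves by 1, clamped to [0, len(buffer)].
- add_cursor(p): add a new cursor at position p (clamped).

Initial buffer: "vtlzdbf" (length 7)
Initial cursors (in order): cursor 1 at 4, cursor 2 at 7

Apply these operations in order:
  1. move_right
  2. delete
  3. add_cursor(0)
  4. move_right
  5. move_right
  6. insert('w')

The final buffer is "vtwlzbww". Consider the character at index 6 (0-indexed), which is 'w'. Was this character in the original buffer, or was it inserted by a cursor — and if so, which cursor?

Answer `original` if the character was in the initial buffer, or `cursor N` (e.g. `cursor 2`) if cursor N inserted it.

Answer: cursor 1

Derivation:
After op 1 (move_right): buffer="vtlzdbf" (len 7), cursors c1@5 c2@7, authorship .......
After op 2 (delete): buffer="vtlzb" (len 5), cursors c1@4 c2@5, authorship .....
After op 3 (add_cursor(0)): buffer="vtlzb" (len 5), cursors c3@0 c1@4 c2@5, authorship .....
After op 4 (move_right): buffer="vtlzb" (len 5), cursors c3@1 c1@5 c2@5, authorship .....
After op 5 (move_right): buffer="vtlzb" (len 5), cursors c3@2 c1@5 c2@5, authorship .....
After op 6 (insert('w')): buffer="vtwlzbww" (len 8), cursors c3@3 c1@8 c2@8, authorship ..3...12
Authorship (.=original, N=cursor N): . . 3 . . . 1 2
Index 6: author = 1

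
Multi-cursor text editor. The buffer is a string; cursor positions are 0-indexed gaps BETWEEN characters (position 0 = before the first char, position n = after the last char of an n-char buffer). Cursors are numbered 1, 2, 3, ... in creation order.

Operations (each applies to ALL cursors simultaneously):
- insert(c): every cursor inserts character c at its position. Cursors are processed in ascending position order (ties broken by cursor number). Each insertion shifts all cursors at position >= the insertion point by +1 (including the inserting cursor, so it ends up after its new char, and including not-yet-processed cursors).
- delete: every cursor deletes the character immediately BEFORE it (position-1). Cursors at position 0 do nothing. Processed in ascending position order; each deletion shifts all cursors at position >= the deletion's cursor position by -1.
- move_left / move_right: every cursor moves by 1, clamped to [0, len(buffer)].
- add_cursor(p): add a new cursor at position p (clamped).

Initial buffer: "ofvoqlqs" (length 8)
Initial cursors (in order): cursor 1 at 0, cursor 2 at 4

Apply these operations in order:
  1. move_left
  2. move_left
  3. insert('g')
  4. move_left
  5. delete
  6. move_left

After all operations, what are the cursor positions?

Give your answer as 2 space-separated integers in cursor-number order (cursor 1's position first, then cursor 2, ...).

After op 1 (move_left): buffer="ofvoqlqs" (len 8), cursors c1@0 c2@3, authorship ........
After op 2 (move_left): buffer="ofvoqlqs" (len 8), cursors c1@0 c2@2, authorship ........
After op 3 (insert('g')): buffer="gofgvoqlqs" (len 10), cursors c1@1 c2@4, authorship 1..2......
After op 4 (move_left): buffer="gofgvoqlqs" (len 10), cursors c1@0 c2@3, authorship 1..2......
After op 5 (delete): buffer="gogvoqlqs" (len 9), cursors c1@0 c2@2, authorship 1.2......
After op 6 (move_left): buffer="gogvoqlqs" (len 9), cursors c1@0 c2@1, authorship 1.2......

Answer: 0 1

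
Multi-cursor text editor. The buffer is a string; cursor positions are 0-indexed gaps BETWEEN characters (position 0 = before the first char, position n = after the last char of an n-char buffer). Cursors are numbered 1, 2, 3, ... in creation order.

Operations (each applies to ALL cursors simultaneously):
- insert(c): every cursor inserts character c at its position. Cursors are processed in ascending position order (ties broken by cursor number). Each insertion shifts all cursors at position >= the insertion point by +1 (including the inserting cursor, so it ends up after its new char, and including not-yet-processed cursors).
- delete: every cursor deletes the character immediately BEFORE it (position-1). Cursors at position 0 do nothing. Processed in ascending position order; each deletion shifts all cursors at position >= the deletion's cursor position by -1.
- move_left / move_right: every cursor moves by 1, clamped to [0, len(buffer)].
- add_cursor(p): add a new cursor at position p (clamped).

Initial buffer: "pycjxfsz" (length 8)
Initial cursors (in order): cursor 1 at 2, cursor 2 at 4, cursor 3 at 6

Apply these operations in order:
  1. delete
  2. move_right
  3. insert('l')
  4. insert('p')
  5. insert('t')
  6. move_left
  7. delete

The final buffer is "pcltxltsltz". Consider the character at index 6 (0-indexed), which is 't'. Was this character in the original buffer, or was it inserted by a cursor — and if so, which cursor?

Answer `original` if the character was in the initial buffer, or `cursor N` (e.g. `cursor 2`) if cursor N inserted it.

After op 1 (delete): buffer="pcxsz" (len 5), cursors c1@1 c2@2 c3@3, authorship .....
After op 2 (move_right): buffer="pcxsz" (len 5), cursors c1@2 c2@3 c3@4, authorship .....
After op 3 (insert('l')): buffer="pclxlslz" (len 8), cursors c1@3 c2@5 c3@7, authorship ..1.2.3.
After op 4 (insert('p')): buffer="pclpxlpslpz" (len 11), cursors c1@4 c2@7 c3@10, authorship ..11.22.33.
After op 5 (insert('t')): buffer="pclptxlptslptz" (len 14), cursors c1@5 c2@9 c3@13, authorship ..111.222.333.
After op 6 (move_left): buffer="pclptxlptslptz" (len 14), cursors c1@4 c2@8 c3@12, authorship ..111.222.333.
After op 7 (delete): buffer="pcltxltsltz" (len 11), cursors c1@3 c2@6 c3@9, authorship ..11.22.33.
Authorship (.=original, N=cursor N): . . 1 1 . 2 2 . 3 3 .
Index 6: author = 2

Answer: cursor 2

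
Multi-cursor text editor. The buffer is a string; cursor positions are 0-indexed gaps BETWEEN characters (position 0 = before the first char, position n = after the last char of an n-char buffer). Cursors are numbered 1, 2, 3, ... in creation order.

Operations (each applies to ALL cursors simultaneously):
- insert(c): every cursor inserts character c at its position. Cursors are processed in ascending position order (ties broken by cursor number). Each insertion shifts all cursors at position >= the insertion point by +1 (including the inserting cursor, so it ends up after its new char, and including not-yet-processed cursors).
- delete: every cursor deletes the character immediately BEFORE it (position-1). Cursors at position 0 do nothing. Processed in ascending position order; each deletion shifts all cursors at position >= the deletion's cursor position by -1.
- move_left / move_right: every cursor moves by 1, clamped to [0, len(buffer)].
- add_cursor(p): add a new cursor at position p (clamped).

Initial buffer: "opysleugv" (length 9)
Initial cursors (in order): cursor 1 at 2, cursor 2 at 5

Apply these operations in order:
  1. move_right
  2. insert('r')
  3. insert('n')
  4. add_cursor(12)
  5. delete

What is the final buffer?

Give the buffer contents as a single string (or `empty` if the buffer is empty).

Answer: opyrsleruv

Derivation:
After op 1 (move_right): buffer="opysleugv" (len 9), cursors c1@3 c2@6, authorship .........
After op 2 (insert('r')): buffer="opyrslerugv" (len 11), cursors c1@4 c2@8, authorship ...1...2...
After op 3 (insert('n')): buffer="opyrnslernugv" (len 13), cursors c1@5 c2@10, authorship ...11...22...
After op 4 (add_cursor(12)): buffer="opyrnslernugv" (len 13), cursors c1@5 c2@10 c3@12, authorship ...11...22...
After op 5 (delete): buffer="opyrsleruv" (len 10), cursors c1@4 c2@8 c3@9, authorship ...1...2..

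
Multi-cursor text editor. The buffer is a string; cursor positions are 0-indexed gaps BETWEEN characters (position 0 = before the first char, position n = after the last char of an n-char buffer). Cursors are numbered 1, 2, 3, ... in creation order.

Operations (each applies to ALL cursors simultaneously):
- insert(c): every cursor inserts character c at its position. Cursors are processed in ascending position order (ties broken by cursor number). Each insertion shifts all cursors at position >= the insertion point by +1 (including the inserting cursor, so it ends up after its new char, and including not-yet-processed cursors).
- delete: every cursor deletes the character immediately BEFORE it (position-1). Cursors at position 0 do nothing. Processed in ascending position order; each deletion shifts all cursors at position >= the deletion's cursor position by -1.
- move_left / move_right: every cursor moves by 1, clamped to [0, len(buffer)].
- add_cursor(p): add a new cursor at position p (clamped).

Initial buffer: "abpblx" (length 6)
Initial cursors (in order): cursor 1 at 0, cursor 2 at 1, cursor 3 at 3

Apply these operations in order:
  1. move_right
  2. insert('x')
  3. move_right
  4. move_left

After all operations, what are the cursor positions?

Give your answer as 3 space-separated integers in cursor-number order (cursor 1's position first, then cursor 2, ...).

After op 1 (move_right): buffer="abpblx" (len 6), cursors c1@1 c2@2 c3@4, authorship ......
After op 2 (insert('x')): buffer="axbxpbxlx" (len 9), cursors c1@2 c2@4 c3@7, authorship .1.2..3..
After op 3 (move_right): buffer="axbxpbxlx" (len 9), cursors c1@3 c2@5 c3@8, authorship .1.2..3..
After op 4 (move_left): buffer="axbxpbxlx" (len 9), cursors c1@2 c2@4 c3@7, authorship .1.2..3..

Answer: 2 4 7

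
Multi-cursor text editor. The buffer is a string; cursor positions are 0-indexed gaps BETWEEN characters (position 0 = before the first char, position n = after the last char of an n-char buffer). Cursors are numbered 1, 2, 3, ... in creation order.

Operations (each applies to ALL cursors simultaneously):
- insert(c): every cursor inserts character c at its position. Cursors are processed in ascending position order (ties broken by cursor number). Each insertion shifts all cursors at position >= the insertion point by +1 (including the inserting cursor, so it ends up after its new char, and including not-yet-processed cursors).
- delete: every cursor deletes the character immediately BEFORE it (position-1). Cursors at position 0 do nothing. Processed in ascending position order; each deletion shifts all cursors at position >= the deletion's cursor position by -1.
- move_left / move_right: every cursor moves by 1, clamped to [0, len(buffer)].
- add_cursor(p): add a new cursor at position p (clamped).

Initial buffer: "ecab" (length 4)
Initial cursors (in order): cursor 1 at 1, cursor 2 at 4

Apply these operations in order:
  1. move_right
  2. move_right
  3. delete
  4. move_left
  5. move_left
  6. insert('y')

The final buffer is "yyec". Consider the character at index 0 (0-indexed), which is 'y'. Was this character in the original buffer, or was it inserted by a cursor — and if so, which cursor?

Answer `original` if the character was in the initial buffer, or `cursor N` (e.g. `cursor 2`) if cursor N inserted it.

Answer: cursor 1

Derivation:
After op 1 (move_right): buffer="ecab" (len 4), cursors c1@2 c2@4, authorship ....
After op 2 (move_right): buffer="ecab" (len 4), cursors c1@3 c2@4, authorship ....
After op 3 (delete): buffer="ec" (len 2), cursors c1@2 c2@2, authorship ..
After op 4 (move_left): buffer="ec" (len 2), cursors c1@1 c2@1, authorship ..
After op 5 (move_left): buffer="ec" (len 2), cursors c1@0 c2@0, authorship ..
After op 6 (insert('y')): buffer="yyec" (len 4), cursors c1@2 c2@2, authorship 12..
Authorship (.=original, N=cursor N): 1 2 . .
Index 0: author = 1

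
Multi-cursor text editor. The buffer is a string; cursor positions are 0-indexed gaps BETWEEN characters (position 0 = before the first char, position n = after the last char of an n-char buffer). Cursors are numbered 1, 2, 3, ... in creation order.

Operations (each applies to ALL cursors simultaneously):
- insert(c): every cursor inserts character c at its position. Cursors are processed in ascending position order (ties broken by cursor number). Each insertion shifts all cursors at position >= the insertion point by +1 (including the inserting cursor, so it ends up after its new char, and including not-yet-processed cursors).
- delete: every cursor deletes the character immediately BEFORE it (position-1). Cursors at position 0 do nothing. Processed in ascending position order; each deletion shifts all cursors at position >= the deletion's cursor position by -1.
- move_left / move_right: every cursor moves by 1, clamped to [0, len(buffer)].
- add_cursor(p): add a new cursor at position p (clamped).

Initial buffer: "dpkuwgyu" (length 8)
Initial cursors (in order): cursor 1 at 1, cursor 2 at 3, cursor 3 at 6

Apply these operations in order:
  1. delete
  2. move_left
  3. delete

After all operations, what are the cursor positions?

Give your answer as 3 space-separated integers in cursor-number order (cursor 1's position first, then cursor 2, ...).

Answer: 0 0 1

Derivation:
After op 1 (delete): buffer="puwyu" (len 5), cursors c1@0 c2@1 c3@3, authorship .....
After op 2 (move_left): buffer="puwyu" (len 5), cursors c1@0 c2@0 c3@2, authorship .....
After op 3 (delete): buffer="pwyu" (len 4), cursors c1@0 c2@0 c3@1, authorship ....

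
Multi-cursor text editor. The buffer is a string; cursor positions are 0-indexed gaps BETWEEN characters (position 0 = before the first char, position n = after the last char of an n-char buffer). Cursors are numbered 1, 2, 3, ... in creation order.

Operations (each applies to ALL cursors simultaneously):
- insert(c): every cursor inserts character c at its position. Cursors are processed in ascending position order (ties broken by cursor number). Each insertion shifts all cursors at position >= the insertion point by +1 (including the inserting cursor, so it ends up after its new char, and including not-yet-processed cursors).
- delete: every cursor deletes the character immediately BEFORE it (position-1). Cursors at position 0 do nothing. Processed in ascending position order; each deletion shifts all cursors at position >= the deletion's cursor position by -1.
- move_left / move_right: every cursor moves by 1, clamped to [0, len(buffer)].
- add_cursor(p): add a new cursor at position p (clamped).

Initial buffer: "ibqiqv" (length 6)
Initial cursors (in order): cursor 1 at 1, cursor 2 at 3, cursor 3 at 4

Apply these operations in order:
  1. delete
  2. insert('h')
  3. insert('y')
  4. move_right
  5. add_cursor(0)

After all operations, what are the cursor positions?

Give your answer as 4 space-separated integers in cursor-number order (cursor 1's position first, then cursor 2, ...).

Answer: 3 8 8 0

Derivation:
After op 1 (delete): buffer="bqv" (len 3), cursors c1@0 c2@1 c3@1, authorship ...
After op 2 (insert('h')): buffer="hbhhqv" (len 6), cursors c1@1 c2@4 c3@4, authorship 1.23..
After op 3 (insert('y')): buffer="hybhhyyqv" (len 9), cursors c1@2 c2@7 c3@7, authorship 11.2323..
After op 4 (move_right): buffer="hybhhyyqv" (len 9), cursors c1@3 c2@8 c3@8, authorship 11.2323..
After op 5 (add_cursor(0)): buffer="hybhhyyqv" (len 9), cursors c4@0 c1@3 c2@8 c3@8, authorship 11.2323..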